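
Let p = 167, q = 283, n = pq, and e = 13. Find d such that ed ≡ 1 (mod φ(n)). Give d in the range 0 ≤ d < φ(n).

3601

φ(n) = (p−1)(q−1) = 166·282 = 46812.
Need d with 13·d ≡ 1 (mod 46812). Apply the extended Euclidean algorithm:
46812 = 3600*13 + 12
13 = 1*12 + 1
12 = 12*1 + 0
Back-substitute:
1 = 13 − 12
1 = −46812 + 3601·13
So 13·3601 ≡ 1 (mod 46812), hence d = 3601.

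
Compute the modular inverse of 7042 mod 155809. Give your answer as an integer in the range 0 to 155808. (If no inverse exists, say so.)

28697

Extended Euclidean algorithm:
155809 = 22×7042 + 885
7042 = 7×885 + 847
885 = 1×847 + 38
847 = 22×38 + 11
38 = 3×11 + 5
11 = 2×5 + 1
5 = 5×1 + 0
The gcd is 1. Working backward:
1 = 11 − 2·5
1 = −2·38 + 7·11
1 = 7·847 − 156·38
1 = −156·885 + 163·847
1 = 163·7042 − 1297·885
1 = −1297·155809 + 28697·7042
So 7042·28697 ≡ 1 (mod 155809).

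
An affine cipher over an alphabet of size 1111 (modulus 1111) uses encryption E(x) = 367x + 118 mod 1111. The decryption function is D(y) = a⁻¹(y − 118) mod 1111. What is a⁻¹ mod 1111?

Run Euclid on (1111, 367):
1111 = 3×367 + 10
367 = 36×10 + 7
10 = 1×7 + 3
7 = 2×3 + 1
3 = 3×1 + 0
gcd = 1, so the inverse exists. Back-substitute:
1 = 7 − 2·3
1 = −2·10 + 3·7
1 = 3·367 − 110·10
1 = −110·1111 + 333·367
So 367·333 ≡ 1 (mod 1111).

333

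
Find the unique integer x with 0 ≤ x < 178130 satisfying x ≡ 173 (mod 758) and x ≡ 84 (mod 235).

66119

Write x = 173 + 758·k. Then 758·k ≡ 84 − 173 ≡ 146 (mod 235).
Need 758⁻¹ mod 235. Extended Euclid on (235, 53):
235 = 4×53 + 23
53 = 2×23 + 7
23 = 3×7 + 2
7 = 3×2 + 1
2 = 2×1 + 0
Back-substitute:
1 = 7 − 3·2
1 = −3·23 + 10·7
1 = 10·53 − 23·23
1 = −23·235 + 102·53
758⁻¹ ≡ 102 (mod 235), so k ≡ 102·146 ≡ 87 (mod 235).
x = 173 + 758·87 = 66119.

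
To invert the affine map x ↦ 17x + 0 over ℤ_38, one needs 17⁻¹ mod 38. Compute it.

Run Euclid on (38, 17):
38 = 2×17 + 4
17 = 4×4 + 1
4 = 4×1 + 0
The gcd is 1. Working backward:
1 = 17 − 4·4
1 = −4·38 + 9·17
So 17·9 ≡ 1 (mod 38).

9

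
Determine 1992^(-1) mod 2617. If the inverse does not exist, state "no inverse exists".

850

Extended Euclidean algorithm:
2617 = 1·1992 + 625
1992 = 3·625 + 117
625 = 5·117 + 40
117 = 2·40 + 37
40 = 1·37 + 3
37 = 12·3 + 1
3 = 3·1 + 0
The gcd is 1. Working backward:
1 = 37 − 12·3
1 = −12·40 + 13·37
1 = 13·117 − 38·40
1 = −38·625 + 203·117
1 = 203·1992 − 647·625
1 = −647·2617 + 850·1992
So 1992·850 ≡ 1 (mod 2617).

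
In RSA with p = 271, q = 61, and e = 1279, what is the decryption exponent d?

8119

φ(n) = (p−1)(q−1) = 270·60 = 16200.
Need d with 1279·d ≡ 1 (mod 16200). Apply the extended Euclidean algorithm:
16200 = 12·1279 + 852
1279 = 1·852 + 427
852 = 1·427 + 425
427 = 1·425 + 2
425 = 212·2 + 1
2 = 2·1 + 0
Back-substitute:
1 = 425 − 212·2
1 = −212·427 + 213·425
1 = 213·852 − 425·427
1 = −425·1279 + 638·852
1 = 638·16200 − 8081·1279
So 1279·(-8081) ≡ 1 (mod 16200), hence d ≡ -8081 ≡ 8119 (mod 16200).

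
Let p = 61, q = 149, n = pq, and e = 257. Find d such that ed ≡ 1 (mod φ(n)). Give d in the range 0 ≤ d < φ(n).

φ(n) = (p−1)(q−1) = 60·148 = 8880.
Need d with 257·d ≡ 1 (mod 8880). Apply the extended Euclidean algorithm:
8880 = 34×257 + 142
257 = 1×142 + 115
142 = 1×115 + 27
115 = 4×27 + 7
27 = 3×7 + 6
7 = 1×6 + 1
6 = 6×1 + 0
Back-substitute:
1 = 7 − 6
1 = −27 + 4·7
1 = 4·115 − 17·27
1 = −17·142 + 21·115
1 = 21·257 − 38·142
1 = −38·8880 + 1313·257
So 257·1313 ≡ 1 (mod 8880), hence d = 1313.

1313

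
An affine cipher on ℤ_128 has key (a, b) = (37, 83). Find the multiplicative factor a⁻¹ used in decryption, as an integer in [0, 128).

45

Run Euclid on (128, 37):
128 = 3×37 + 17
37 = 2×17 + 3
17 = 5×3 + 2
3 = 1×2 + 1
2 = 2×1 + 0
gcd = 1, so the inverse exists. Back-substitute:
1 = 3 − 2
1 = −17 + 6·3
1 = 6·37 − 13·17
1 = −13·128 + 45·37
So 37·45 ≡ 1 (mod 128).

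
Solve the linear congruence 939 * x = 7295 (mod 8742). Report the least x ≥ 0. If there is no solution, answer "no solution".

gcd(939, 8742):
8742 = 9*939 + 291
939 = 3*291 + 66
291 = 4*66 + 27
66 = 2*27 + 12
27 = 2*12 + 3
12 = 4*3 + 0
gcd = 3, but 3 ∤ 7295, so the congruence has no solution.

no solution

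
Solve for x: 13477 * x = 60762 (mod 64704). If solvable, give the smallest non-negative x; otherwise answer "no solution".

17490

First find gcd(13477, 64704):
64704 = 4·13477 + 10796
13477 = 1·10796 + 2681
10796 = 4·2681 + 72
2681 = 37·72 + 17
72 = 4·17 + 4
17 = 4·4 + 1
4 = 4·1 + 0
gcd = 1, so a unique solution mod 64704 exists.
Back-substitute for the Bézout coefficients:
1 = 17 − 4·4
1 = −4·72 + 17·17
1 = 17·2681 − 633·72
1 = −633·10796 + 2549·2681
1 = 2549·13477 − 3182·10796
1 = −3182·64704 + 15277·13477
So 13477·(15277) ≡ 1 (mod 64704), giving 13477⁻¹ ≡ 15277.
x ≡ 13477⁻¹·60762 ≡ 15277·60762 ≡ 17490 (mod 64704).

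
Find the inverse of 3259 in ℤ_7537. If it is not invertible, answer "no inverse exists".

5858

Apply the Euclidean algorithm to 7537 and 3259:
7537 = 2·3259 + 1019
3259 = 3·1019 + 202
1019 = 5·202 + 9
202 = 22·9 + 4
9 = 2·4 + 1
4 = 4·1 + 0
gcd = 1, so the inverse exists. Back-substitute:
1 = 9 − 2·4
1 = −2·202 + 45·9
1 = 45·1019 − 227·202
1 = −227·3259 + 726·1019
1 = 726·7537 − 1679·3259
So 3259·(-1679) ≡ 1 (mod 7537), and -1679 ≡ 5858 (mod 7537).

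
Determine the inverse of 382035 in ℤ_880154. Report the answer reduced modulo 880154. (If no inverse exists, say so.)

271005

gcd(880154, 382035) by repeated division:
880154 = 2*382035 + 116084
382035 = 3*116084 + 33783
116084 = 3*33783 + 14735
33783 = 2*14735 + 4313
14735 = 3*4313 + 1796
4313 = 2*1796 + 721
1796 = 2*721 + 354
721 = 2*354 + 13
354 = 27*13 + 3
13 = 4*3 + 1
3 = 3*1 + 0
The gcd is 1. Working backward:
1 = 13 − 4·3
1 = −4·354 + 109·13
1 = 109·721 − 222·354
1 = −222·1796 + 553·721
1 = 553·4313 − 1328·1796
1 = −1328·14735 + 4537·4313
1 = 4537·33783 − 10402·14735
1 = −10402·116084 + 35743·33783
1 = 35743·382035 − 117631·116084
1 = −117631·880154 + 271005·382035
So 382035·271005 ≡ 1 (mod 880154).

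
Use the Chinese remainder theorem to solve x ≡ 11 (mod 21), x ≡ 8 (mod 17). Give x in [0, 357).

Write x = 11 + 21·k. Then 21·k ≡ 8 − 11 ≡ 14 (mod 17).
Need 21⁻¹ mod 17. Extended Euclid on (17, 4):
17 = 4×4 + 1
4 = 4×1 + 0
Back-substitute:
1 = 17 − 4·4
21⁻¹ ≡ 13 (mod 17), so k ≡ 13·14 ≡ 12 (mod 17).
x = 11 + 21·12 = 263.

263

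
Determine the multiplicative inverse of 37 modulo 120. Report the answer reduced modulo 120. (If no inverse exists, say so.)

13

Apply the Euclidean algorithm to 120 and 37:
120 = 3·37 + 9
37 = 4·9 + 1
9 = 9·1 + 0
The gcd is 1. Working backward:
1 = 37 − 4·9
1 = −4·120 + 13·37
So 37·13 ≡ 1 (mod 120).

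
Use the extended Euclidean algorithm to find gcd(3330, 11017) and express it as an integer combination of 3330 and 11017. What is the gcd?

1

Euclidean algorithm:
11017 = 3×3330 + 1027
3330 = 3×1027 + 249
1027 = 4×249 + 31
249 = 8×31 + 1
31 = 31×1 + 0
gcd(3330, 11017) = 1.
Back-substituting:
1 = 249 − 8·31
1 = −8·1027 + 33·249
1 = 33·3330 − 107·1027
1 = −107·11017 + 354·3330
So 1 = (-107)·11017 + (354)·3330.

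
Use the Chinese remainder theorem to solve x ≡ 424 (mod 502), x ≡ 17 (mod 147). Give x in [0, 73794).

Write x = 424 + 502·k. Then 502·k ≡ 17 − 424 ≡ 34 (mod 147).
Need 502⁻¹ mod 147. Extended Euclid on (147, 61):
147 = 2·61 + 25
61 = 2·25 + 11
25 = 2·11 + 3
11 = 3·3 + 2
3 = 1·2 + 1
2 = 2·1 + 0
Back-substitute:
1 = 3 − 2
1 = −11 + 4·3
1 = 4·25 − 9·11
1 = −9·61 + 22·25
1 = 22·147 − 53·61
502⁻¹ ≡ 94 (mod 147), so k ≡ 94·34 ≡ 109 (mod 147).
x = 424 + 502·109 = 55142.

55142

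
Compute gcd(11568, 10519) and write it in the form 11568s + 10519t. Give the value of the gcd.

1

Apply Euclid's algorithm to 11568 and 10519:
11568 = 1*10519 + 1049
10519 = 10*1049 + 29
1049 = 36*29 + 5
29 = 5*5 + 4
5 = 1*4 + 1
4 = 4*1 + 0
gcd(11568, 10519) = 1.
Back-substituting:
1 = 5 − 4
1 = −29 + 6·5
1 = 6·1049 − 217·29
1 = −217·10519 + 2176·1049
1 = 2176·11568 − 2393·10519
So 1 = (2176)·11568 + (-2393)·10519.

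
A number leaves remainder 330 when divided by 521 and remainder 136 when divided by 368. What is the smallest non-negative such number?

Write x = 330 + 521·k. Then 521·k ≡ 136 − 330 ≡ 174 (mod 368).
Need 521⁻¹ mod 368. Extended Euclid on (368, 153):
368 = 2*153 + 62
153 = 2*62 + 29
62 = 2*29 + 4
29 = 7*4 + 1
4 = 4*1 + 0
Back-substitute:
1 = 29 − 7·4
1 = −7·62 + 15·29
1 = 15·153 − 37·62
1 = −37·368 + 89·153
521⁻¹ ≡ 89 (mod 368), so k ≡ 89·174 ≡ 30 (mod 368).
x = 330 + 521·30 = 15960.

15960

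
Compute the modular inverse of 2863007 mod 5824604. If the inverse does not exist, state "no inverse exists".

5114651

Apply the Euclidean algorithm to 5824604 and 2863007:
5824604 = 2·2863007 + 98590
2863007 = 29·98590 + 3897
98590 = 25·3897 + 1165
3897 = 3·1165 + 402
1165 = 2·402 + 361
402 = 1·361 + 41
361 = 8·41 + 33
41 = 1·33 + 8
33 = 4·8 + 1
8 = 8·1 + 0
gcd = 1, so the inverse exists. Back-substitute:
1 = 33 − 4·8
1 = −4·41 + 5·33
1 = 5·361 − 44·41
1 = −44·402 + 49·361
1 = 49·1165 − 142·402
1 = −142·3897 + 475·1165
1 = 475·98590 − 12017·3897
1 = −12017·2863007 + 348968·98590
1 = 348968·5824604 − 709953·2863007
Thus 2863007·(-709953) ≡ 1 (mod 5824604); reducing, -709953 mod 5824604 = 5114651.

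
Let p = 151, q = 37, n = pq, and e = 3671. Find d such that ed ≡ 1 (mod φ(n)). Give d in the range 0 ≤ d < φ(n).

φ(n) = (p−1)(q−1) = 150·36 = 5400.
Need d with 3671·d ≡ 1 (mod 5400). Apply the extended Euclidean algorithm:
5400 = 1·3671 + 1729
3671 = 2·1729 + 213
1729 = 8·213 + 25
213 = 8·25 + 13
25 = 1·13 + 12
13 = 1·12 + 1
12 = 12·1 + 0
Back-substitute:
1 = 13 − 12
1 = −25 + 2·13
1 = 2·213 − 17·25
1 = −17·1729 + 138·213
1 = 138·3671 − 293·1729
1 = −293·5400 + 431·3671
So 3671·431 ≡ 1 (mod 5400), hence d = 431.

431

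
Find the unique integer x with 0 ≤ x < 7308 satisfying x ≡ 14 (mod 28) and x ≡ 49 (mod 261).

Write x = 14 + 28·k. Then 28·k ≡ 49 − 14 ≡ 35 (mod 261).
Need 28⁻¹ mod 261. Extended Euclid on (261, 28):
261 = 9×28 + 9
28 = 3×9 + 1
9 = 9×1 + 0
Back-substitute:
1 = 28 − 3·9
1 = −3·261 + 28·28
28⁻¹ ≡ 28 (mod 261), so k ≡ 28·35 ≡ 197 (mod 261).
x = 14 + 28·197 = 5530.

5530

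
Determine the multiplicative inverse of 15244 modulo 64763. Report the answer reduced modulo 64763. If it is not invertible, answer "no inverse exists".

Run Euclid on (64763, 15244):
64763 = 4·15244 + 3787
15244 = 4·3787 + 96
3787 = 39·96 + 43
96 = 2·43 + 10
43 = 4·10 + 3
10 = 3·3 + 1
3 = 3·1 + 0
gcd = 1, so the inverse exists. Back-substitute:
1 = 10 − 3·3
1 = −3·43 + 13·10
1 = 13·96 − 29·43
1 = −29·3787 + 1144·96
1 = 1144·15244 − 4605·3787
1 = −4605·64763 + 19564·15244
So 15244·19564 ≡ 1 (mod 64763).

19564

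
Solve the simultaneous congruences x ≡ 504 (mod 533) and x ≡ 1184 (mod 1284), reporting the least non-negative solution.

Write x = 504 + 533·k. Then 533·k ≡ 1184 − 504 ≡ 680 (mod 1284).
Need 533⁻¹ mod 1284. Extended Euclid on (1284, 533):
1284 = 2*533 + 218
533 = 2*218 + 97
218 = 2*97 + 24
97 = 4*24 + 1
24 = 24*1 + 0
Back-substitute:
1 = 97 − 4·24
1 = −4·218 + 9·97
1 = 9·533 − 22·218
1 = −22·1284 + 53·533
533⁻¹ ≡ 53 (mod 1284), so k ≡ 53·680 ≡ 88 (mod 1284).
x = 504 + 533·88 = 47408.

47408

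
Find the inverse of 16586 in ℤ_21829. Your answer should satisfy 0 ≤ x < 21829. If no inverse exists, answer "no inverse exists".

7132

Apply the Euclidean algorithm to 21829 and 16586:
21829 = 1·16586 + 5243
16586 = 3·5243 + 857
5243 = 6·857 + 101
857 = 8·101 + 49
101 = 2·49 + 3
49 = 16·3 + 1
3 = 3·1 + 0
Since gcd(16586, 21829) = 1, back-substitute to write 1 as a combination:
1 = 49 − 16·3
1 = −16·101 + 33·49
1 = 33·857 − 280·101
1 = −280·5243 + 1713·857
1 = 1713·16586 − 5419·5243
1 = −5419·21829 + 7132·16586
So 16586·7132 ≡ 1 (mod 21829).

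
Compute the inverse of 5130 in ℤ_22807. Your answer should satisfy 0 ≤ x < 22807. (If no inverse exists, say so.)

14480

Run Euclid on (22807, 5130):
22807 = 4·5130 + 2287
5130 = 2·2287 + 556
2287 = 4·556 + 63
556 = 8·63 + 52
63 = 1·52 + 11
52 = 4·11 + 8
11 = 1·8 + 3
8 = 2·3 + 2
3 = 1·2 + 1
2 = 2·1 + 0
Since gcd(5130, 22807) = 1, back-substitute to write 1 as a combination:
1 = 3 − 2
1 = −8 + 3·3
1 = 3·11 − 4·8
1 = −4·52 + 19·11
1 = 19·63 − 23·52
1 = −23·556 + 203·63
1 = 203·2287 − 835·556
1 = −835·5130 + 1873·2287
1 = 1873·22807 − 8327·5130
Thus 5130·(-8327) ≡ 1 (mod 22807); reducing, -8327 mod 22807 = 14480.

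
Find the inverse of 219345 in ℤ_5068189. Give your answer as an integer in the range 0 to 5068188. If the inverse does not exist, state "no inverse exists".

Euclidean algorithm on 5068189, 219345:
5068189 = 23·219345 + 23254
219345 = 9·23254 + 10059
23254 = 2·10059 + 3136
10059 = 3·3136 + 651
3136 = 4·651 + 532
651 = 1·532 + 119
532 = 4·119 + 56
119 = 2·56 + 7
56 = 8·7 + 0
gcd(219345, 5068189) = 7 ≠ 1, so 219345 has no multiplicative inverse modulo 5068189.

no inverse exists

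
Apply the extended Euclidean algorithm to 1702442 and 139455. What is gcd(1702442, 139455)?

1

Apply Euclid's algorithm to 1702442 and 139455:
1702442 = 12×139455 + 28982
139455 = 4×28982 + 23527
28982 = 1×23527 + 5455
23527 = 4×5455 + 1707
5455 = 3×1707 + 334
1707 = 5×334 + 37
334 = 9×37 + 1
37 = 37×1 + 0
gcd(1702442, 139455) = 1.
Express as a combination:
1 = 334 − 9·37
1 = −9·1707 + 46·334
1 = 46·5455 − 147·1707
1 = −147·23527 + 634·5455
1 = 634·28982 − 781·23527
1 = −781·139455 + 3758·28982
1 = 3758·1702442 − 45877·139455
So 1 = (3758)·1702442 + (-45877)·139455.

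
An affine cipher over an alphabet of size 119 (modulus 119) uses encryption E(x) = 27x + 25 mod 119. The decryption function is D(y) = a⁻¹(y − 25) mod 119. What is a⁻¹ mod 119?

97

Run Euclid on (119, 27):
119 = 4×27 + 11
27 = 2×11 + 5
11 = 2×5 + 1
5 = 5×1 + 0
gcd = 1, so the inverse exists. Back-substitute:
1 = 11 − 2·5
1 = −2·27 + 5·11
1 = 5·119 − 22·27
Hence 27⁻¹ ≡ -22 ≡ 97 (mod 119).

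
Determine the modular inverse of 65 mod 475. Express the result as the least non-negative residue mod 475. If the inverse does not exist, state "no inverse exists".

Euclidean algorithm on 475, 65:
475 = 7×65 + 20
65 = 3×20 + 5
20 = 4×5 + 0
Since gcd = 5 > 1, 65 is not a unit mod 475.

no inverse exists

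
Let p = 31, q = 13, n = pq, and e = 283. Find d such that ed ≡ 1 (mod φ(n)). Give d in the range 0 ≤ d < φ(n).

φ(n) = (p−1)(q−1) = 30·12 = 360.
Need d with 283·d ≡ 1 (mod 360). Apply the extended Euclidean algorithm:
360 = 1*283 + 77
283 = 3*77 + 52
77 = 1*52 + 25
52 = 2*25 + 2
25 = 12*2 + 1
2 = 2*1 + 0
Back-substitute:
1 = 25 − 12·2
1 = −12·52 + 25·25
1 = 25·77 − 37·52
1 = −37·283 + 136·77
1 = 136·360 − 173·283
So 283·(-173) ≡ 1 (mod 360), hence d ≡ -173 ≡ 187 (mod 360).

187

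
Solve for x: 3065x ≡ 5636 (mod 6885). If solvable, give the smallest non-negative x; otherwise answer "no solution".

no solution

gcd(3065, 6885):
6885 = 2·3065 + 755
3065 = 4·755 + 45
755 = 16·45 + 35
45 = 1·35 + 10
35 = 3·10 + 5
10 = 2·5 + 0
gcd = 5, but 5 ∤ 5636, so the congruence has no solution.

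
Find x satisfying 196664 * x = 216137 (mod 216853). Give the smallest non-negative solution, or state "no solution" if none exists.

gcd(196664, 216853):
216853 = 1*196664 + 20189
196664 = 9*20189 + 14963
20189 = 1*14963 + 5226
14963 = 2*5226 + 4511
5226 = 1*4511 + 715
4511 = 6*715 + 221
715 = 3*221 + 52
221 = 4*52 + 13
52 = 4*13 + 0
gcd = 13, but 13 ∤ 216137, so the congruence has no solution.

no solution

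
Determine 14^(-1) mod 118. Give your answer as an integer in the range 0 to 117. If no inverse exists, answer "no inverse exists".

no inverse exists

Compute gcd(14, 118):
118 = 8*14 + 6
14 = 2*6 + 2
6 = 3*2 + 0
The gcd is 2, not 1, hence no inverse exists.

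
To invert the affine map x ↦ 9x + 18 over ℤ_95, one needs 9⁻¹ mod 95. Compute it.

74

Run Euclid on (95, 9):
95 = 10·9 + 5
9 = 1·5 + 4
5 = 1·4 + 1
4 = 4·1 + 0
Since gcd(9, 95) = 1, back-substitute to write 1 as a combination:
1 = 5 − 4
1 = −9 + 2·5
1 = 2·95 − 21·9
So 9·(-21) ≡ 1 (mod 95), and -21 ≡ 74 (mod 95).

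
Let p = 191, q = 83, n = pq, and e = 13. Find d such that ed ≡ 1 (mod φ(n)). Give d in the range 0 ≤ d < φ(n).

2397

φ(n) = (p−1)(q−1) = 190·82 = 15580.
Need d with 13·d ≡ 1 (mod 15580). Apply the extended Euclidean algorithm:
15580 = 1198×13 + 6
13 = 2×6 + 1
6 = 6×1 + 0
Back-substitute:
1 = 13 − 2·6
1 = −2·15580 + 2397·13
So 13·2397 ≡ 1 (mod 15580), hence d = 2397.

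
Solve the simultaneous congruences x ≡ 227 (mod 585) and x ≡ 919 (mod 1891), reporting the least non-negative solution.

479342

Write x = 227 + 585·k. Then 585·k ≡ 919 − 227 ≡ 692 (mod 1891).
Need 585⁻¹ mod 1891. Extended Euclid on (1891, 585):
1891 = 3×585 + 136
585 = 4×136 + 41
136 = 3×41 + 13
41 = 3×13 + 2
13 = 6×2 + 1
2 = 2×1 + 0
Back-substitute:
1 = 13 − 6·2
1 = −6·41 + 19·13
1 = 19·136 − 63·41
1 = −63·585 + 271·136
1 = 271·1891 − 876·585
585⁻¹ ≡ 1015 (mod 1891), so k ≡ 1015·692 ≡ 819 (mod 1891).
x = 227 + 585·819 = 479342.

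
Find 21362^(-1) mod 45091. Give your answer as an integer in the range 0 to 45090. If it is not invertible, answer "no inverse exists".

32099

gcd(45091, 21362) by repeated division:
45091 = 2·21362 + 2367
21362 = 9·2367 + 59
2367 = 40·59 + 7
59 = 8·7 + 3
7 = 2·3 + 1
3 = 3·1 + 0
gcd = 1, so the inverse exists. Back-substitute:
1 = 7 − 2·3
1 = −2·59 + 17·7
1 = 17·2367 − 682·59
1 = −682·21362 + 6155·2367
1 = 6155·45091 − 12992·21362
Hence 21362⁻¹ ≡ -12992 ≡ 32099 (mod 45091).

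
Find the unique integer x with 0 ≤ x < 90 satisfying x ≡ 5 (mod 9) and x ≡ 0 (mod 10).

Write x = 5 + 9·k. Then 9·k ≡ 0 − 5 ≡ 5 (mod 10).
Need 9⁻¹ mod 10. Extended Euclid on (10, 9):
10 = 1·9 + 1
9 = 9·1 + 0
Back-substitute:
1 = 10 − 9
9⁻¹ ≡ 9 (mod 10), so k ≡ 9·5 ≡ 5 (mod 10).
x = 5 + 9·5 = 50.

50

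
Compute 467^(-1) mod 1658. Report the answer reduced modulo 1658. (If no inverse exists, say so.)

529

Apply the Euclidean algorithm to 1658 and 467:
1658 = 3·467 + 257
467 = 1·257 + 210
257 = 1·210 + 47
210 = 4·47 + 22
47 = 2·22 + 3
22 = 7·3 + 1
3 = 3·1 + 0
Since gcd(467, 1658) = 1, back-substitute to write 1 as a combination:
1 = 22 − 7·3
1 = −7·47 + 15·22
1 = 15·210 − 67·47
1 = −67·257 + 82·210
1 = 82·467 − 149·257
1 = −149·1658 + 529·467
So 467·529 ≡ 1 (mod 1658).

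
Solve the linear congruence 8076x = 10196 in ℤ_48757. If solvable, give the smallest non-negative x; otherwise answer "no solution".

First find gcd(8076, 48757):
48757 = 6·8076 + 301
8076 = 26·301 + 250
301 = 1·250 + 51
250 = 4·51 + 46
51 = 1·46 + 5
46 = 9·5 + 1
5 = 5·1 + 0
gcd = 1, so a unique solution mod 48757 exists.
Back-substitute for the Bézout coefficients:
1 = 46 − 9·5
1 = −9·51 + 10·46
1 = 10·250 − 49·51
1 = −49·301 + 59·250
1 = 59·8076 − 1583·301
1 = −1583·48757 + 9557·8076
So 8076·(9557) ≡ 1 (mod 48757), giving 8076⁻¹ ≡ 9557.
x ≡ 8076⁻¹·10196 ≡ 9557·10196 ≡ 26686 (mod 48757).

26686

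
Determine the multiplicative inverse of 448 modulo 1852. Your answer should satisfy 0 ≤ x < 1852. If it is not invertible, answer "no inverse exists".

no inverse exists

Compute gcd(448, 1852):
1852 = 4·448 + 60
448 = 7·60 + 28
60 = 2·28 + 4
28 = 7·4 + 0
gcd(448, 1852) = 4 ≠ 1, so 448 has no multiplicative inverse modulo 1852.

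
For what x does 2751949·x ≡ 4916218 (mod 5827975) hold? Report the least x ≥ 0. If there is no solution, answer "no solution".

3594832

First find gcd(2751949, 5827975):
5827975 = 2·2751949 + 324077
2751949 = 8·324077 + 159333
324077 = 2·159333 + 5411
159333 = 29·5411 + 2414
5411 = 2·2414 + 583
2414 = 4·583 + 82
583 = 7·82 + 9
82 = 9·9 + 1
9 = 9·1 + 0
gcd = 1, so a unique solution mod 5827975 exists.
Back-substitute for the Bézout coefficients:
1 = 82 − 9·9
1 = −9·583 + 64·82
1 = 64·2414 − 265·583
1 = −265·5411 + 594·2414
1 = 594·159333 − 17491·5411
1 = −17491·324077 + 35576·159333
1 = 35576·2751949 − 302099·324077
1 = −302099·5827975 + 639774·2751949
So 2751949·(639774) ≡ 1 (mod 5827975), giving 2751949⁻¹ ≡ 639774.
x ≡ 2751949⁻¹·4916218 ≡ 639774·4916218 ≡ 3594832 (mod 5827975).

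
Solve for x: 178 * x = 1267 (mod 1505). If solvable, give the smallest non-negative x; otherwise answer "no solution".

1064

First find gcd(178, 1505):
1505 = 8×178 + 81
178 = 2×81 + 16
81 = 5×16 + 1
16 = 16×1 + 0
gcd = 1, so a unique solution mod 1505 exists.
Back-substitute for the Bézout coefficients:
1 = 81 − 5·16
1 = −5·178 + 11·81
1 = 11·1505 − 93·178
So 178·(-93) ≡ 1 (mod 1505), giving 178⁻¹ ≡ 1412.
x ≡ 178⁻¹·1267 ≡ 1412·1267 ≡ 1064 (mod 1505).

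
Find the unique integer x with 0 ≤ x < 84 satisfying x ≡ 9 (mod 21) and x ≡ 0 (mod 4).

Write x = 9 + 21·k. Then 21·k ≡ 0 − 9 ≡ 3 (mod 4).
Need 21⁻¹ mod 4. Extended Euclid on (4, 1):
4 = 4×1 + 0
21⁻¹ ≡ 1 (mod 4), so k ≡ 1·3 ≡ 3 (mod 4).
x = 9 + 21·3 = 72.

72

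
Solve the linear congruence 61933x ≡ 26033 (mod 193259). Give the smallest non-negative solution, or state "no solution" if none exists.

66853

First find gcd(61933, 193259):
193259 = 3·61933 + 7460
61933 = 8·7460 + 2253
7460 = 3·2253 + 701
2253 = 3·701 + 150
701 = 4·150 + 101
150 = 1·101 + 49
101 = 2·49 + 3
49 = 16·3 + 1
3 = 3·1 + 0
gcd = 1, so a unique solution mod 193259 exists.
Back-substitute for the Bézout coefficients:
1 = 49 − 16·3
1 = −16·101 + 33·49
1 = 33·150 − 49·101
1 = −49·701 + 229·150
1 = 229·2253 − 736·701
1 = −736·7460 + 2437·2253
1 = 2437·61933 − 20232·7460
1 = −20232·193259 + 63133·61933
So 61933·(63133) ≡ 1 (mod 193259), giving 61933⁻¹ ≡ 63133.
x ≡ 61933⁻¹·26033 ≡ 63133·26033 ≡ 66853 (mod 193259).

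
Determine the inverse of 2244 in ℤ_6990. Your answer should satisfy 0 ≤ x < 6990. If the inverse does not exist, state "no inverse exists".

no inverse exists

Compute gcd(2244, 6990):
6990 = 3*2244 + 258
2244 = 8*258 + 180
258 = 1*180 + 78
180 = 2*78 + 24
78 = 3*24 + 6
24 = 4*6 + 0
The gcd is 6, not 1, hence no inverse exists.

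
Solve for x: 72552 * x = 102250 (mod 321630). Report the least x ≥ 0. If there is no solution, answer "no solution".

gcd(72552, 321630):
321630 = 4*72552 + 31422
72552 = 2*31422 + 9708
31422 = 3*9708 + 2298
9708 = 4*2298 + 516
2298 = 4*516 + 234
516 = 2*234 + 48
234 = 4*48 + 42
48 = 1*42 + 6
42 = 7*6 + 0
gcd = 6, but 6 ∤ 102250, so the congruence has no solution.

no solution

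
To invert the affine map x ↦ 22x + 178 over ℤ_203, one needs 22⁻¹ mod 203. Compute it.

gcd(203, 22) by repeated division:
203 = 9·22 + 5
22 = 4·5 + 2
5 = 2·2 + 1
2 = 2·1 + 0
The gcd is 1. Working backward:
1 = 5 − 2·2
1 = −2·22 + 9·5
1 = 9·203 − 83·22
Hence 22⁻¹ ≡ -83 ≡ 120 (mod 203).

120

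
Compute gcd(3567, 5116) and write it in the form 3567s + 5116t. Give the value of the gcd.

1

Repeated division:
5116 = 1×3567 + 1549
3567 = 2×1549 + 469
1549 = 3×469 + 142
469 = 3×142 + 43
142 = 3×43 + 13
43 = 3×13 + 4
13 = 3×4 + 1
4 = 4×1 + 0
gcd(3567, 5116) = 1.
Working backward:
1 = 13 − 3·4
1 = −3·43 + 10·13
1 = 10·142 − 33·43
1 = −33·469 + 109·142
1 = 109·1549 − 360·469
1 = −360·3567 + 829·1549
1 = 829·5116 − 1189·3567
So 1 = (829)·5116 + (-1189)·3567.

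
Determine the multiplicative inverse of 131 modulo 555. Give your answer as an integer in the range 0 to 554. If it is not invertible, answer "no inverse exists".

Extended Euclidean algorithm:
555 = 4·131 + 31
131 = 4·31 + 7
31 = 4·7 + 3
7 = 2·3 + 1
3 = 3·1 + 0
Since gcd(131, 555) = 1, back-substitute to write 1 as a combination:
1 = 7 − 2·3
1 = −2·31 + 9·7
1 = 9·131 − 38·31
1 = −38·555 + 161·131
So 131·161 ≡ 1 (mod 555).

161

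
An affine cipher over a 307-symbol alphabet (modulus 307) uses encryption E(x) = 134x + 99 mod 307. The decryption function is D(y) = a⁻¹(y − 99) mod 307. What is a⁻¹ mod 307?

181

Apply the Euclidean algorithm to 307 and 134:
307 = 2×134 + 39
134 = 3×39 + 17
39 = 2×17 + 5
17 = 3×5 + 2
5 = 2×2 + 1
2 = 2×1 + 0
Since gcd(134, 307) = 1, back-substitute to write 1 as a combination:
1 = 5 − 2·2
1 = −2·17 + 7·5
1 = 7·39 − 16·17
1 = −16·134 + 55·39
1 = 55·307 − 126·134
Hence 134⁻¹ ≡ -126 ≡ 181 (mod 307).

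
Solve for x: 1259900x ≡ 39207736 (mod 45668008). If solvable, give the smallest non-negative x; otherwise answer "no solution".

First find gcd(1259900, 45668008):
45668008 = 36*1259900 + 311608
1259900 = 4*311608 + 13468
311608 = 23*13468 + 1844
13468 = 7*1844 + 560
1844 = 3*560 + 164
560 = 3*164 + 68
164 = 2*68 + 28
68 = 2*28 + 12
28 = 2*12 + 4
12 = 3*4 + 0
gcd = 4 and 4 | 39207736, so solutions exist. Divide through by 4: 314975x ≡ 9801934 (mod 11417002).
Now find 314975⁻¹ mod 11417002:
11417002 = 36·314975 + 77902
314975 = 4·77902 + 3367
77902 = 23·3367 + 461
3367 = 7·461 + 140
461 = 3·140 + 41
140 = 3·41 + 17
41 = 2·17 + 7
17 = 2·7 + 3
7 = 2·3 + 1
3 = 3·1 + 0
Back-substitute:
1 = 7 − 2·3
1 = −2·17 + 5·7
1 = 5·41 − 12·17
1 = −12·140 + 41·41
1 = 41·461 − 135·140
1 = −135·3367 + 986·461
1 = 986·77902 − 22813·3367
1 = −22813·314975 + 92238·77902
1 = 92238·11417002 − 3343381·314975
So 314975·(-3343381) ≡ 1 (mod 11417002), i.e. 314975⁻¹ ≡ 8073621.
Then x ≡ 8073621·9801934 ≡ 2398988 (mod 11417002); the smallest non-negative solution is x = 2398988.

2398988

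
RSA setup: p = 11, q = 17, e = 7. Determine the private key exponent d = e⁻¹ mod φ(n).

φ(n) = (p−1)(q−1) = 10·16 = 160.
Need d with 7·d ≡ 1 (mod 160). Apply the extended Euclidean algorithm:
160 = 22×7 + 6
7 = 1×6 + 1
6 = 6×1 + 0
Back-substitute:
1 = 7 − 6
1 = −160 + 23·7
So 7·23 ≡ 1 (mod 160), hence d = 23.

23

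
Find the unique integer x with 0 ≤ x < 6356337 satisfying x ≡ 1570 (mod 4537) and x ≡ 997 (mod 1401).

2410717

Write x = 1570 + 4537·k. Then 4537·k ≡ 997 − 1570 ≡ 828 (mod 1401).
Need 4537⁻¹ mod 1401. Extended Euclid on (1401, 334):
1401 = 4*334 + 65
334 = 5*65 + 9
65 = 7*9 + 2
9 = 4*2 + 1
2 = 2*1 + 0
Back-substitute:
1 = 9 − 4·2
1 = −4·65 + 29·9
1 = 29·334 − 149·65
1 = −149·1401 + 625·334
4537⁻¹ ≡ 625 (mod 1401), so k ≡ 625·828 ≡ 531 (mod 1401).
x = 1570 + 4537·531 = 2410717.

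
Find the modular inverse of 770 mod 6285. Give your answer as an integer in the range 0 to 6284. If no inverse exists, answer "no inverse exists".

no inverse exists

Euclidean algorithm on 6285, 770:
6285 = 8*770 + 125
770 = 6*125 + 20
125 = 6*20 + 5
20 = 4*5 + 0
gcd(770, 6285) = 5 ≠ 1, so 770 has no multiplicative inverse modulo 6285.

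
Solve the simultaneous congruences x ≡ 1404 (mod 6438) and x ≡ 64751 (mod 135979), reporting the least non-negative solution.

Write x = 1404 + 6438·k. Then 6438·k ≡ 64751 − 1404 ≡ 63347 (mod 135979).
Need 6438⁻¹ mod 135979. Extended Euclid on (135979, 6438):
135979 = 21×6438 + 781
6438 = 8×781 + 190
781 = 4×190 + 21
190 = 9×21 + 1
21 = 21×1 + 0
Back-substitute:
1 = 190 − 9·21
1 = −9·781 + 37·190
1 = 37·6438 − 305·781
1 = −305·135979 + 6442·6438
6438⁻¹ ≡ 6442 (mod 135979), so k ≡ 6442·63347 ≡ 8395 (mod 135979).
x = 1404 + 6438·8395 = 54048414.

54048414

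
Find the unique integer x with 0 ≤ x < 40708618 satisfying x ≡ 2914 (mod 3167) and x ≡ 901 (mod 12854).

Write x = 2914 + 3167·k. Then 3167·k ≡ 901 − 2914 ≡ 10841 (mod 12854).
Need 3167⁻¹ mod 12854. Extended Euclid on (12854, 3167):
12854 = 4×3167 + 186
3167 = 17×186 + 5
186 = 37×5 + 1
5 = 5×1 + 0
Back-substitute:
1 = 186 − 37·5
1 = −37·3167 + 630·186
1 = 630·12854 − 2557·3167
3167⁻¹ ≡ 10297 (mod 12854), so k ≡ 10297·10841 ≡ 5641 (mod 12854).
x = 2914 + 3167·5641 = 17867961.

17867961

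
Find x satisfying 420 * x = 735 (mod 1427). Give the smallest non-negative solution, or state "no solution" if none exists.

1072

First find gcd(420, 1427):
1427 = 3*420 + 167
420 = 2*167 + 86
167 = 1*86 + 81
86 = 1*81 + 5
81 = 16*5 + 1
5 = 5*1 + 0
gcd = 1, so a unique solution mod 1427 exists.
Back-substitute for the Bézout coefficients:
1 = 81 − 16·5
1 = −16·86 + 17·81
1 = 17·167 − 33·86
1 = −33·420 + 83·167
1 = 83·1427 − 282·420
So 420·(-282) ≡ 1 (mod 1427), giving 420⁻¹ ≡ 1145.
x ≡ 420⁻¹·735 ≡ 1145·735 ≡ 1072 (mod 1427).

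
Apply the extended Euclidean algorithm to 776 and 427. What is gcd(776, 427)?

1

Repeated division:
776 = 1·427 + 349
427 = 1·349 + 78
349 = 4·78 + 37
78 = 2·37 + 4
37 = 9·4 + 1
4 = 4·1 + 0
gcd(776, 427) = 1.
Back-substituting:
1 = 37 − 9·4
1 = −9·78 + 19·37
1 = 19·349 − 85·78
1 = −85·427 + 104·349
1 = 104·776 − 189·427
So 1 = (104)·776 + (-189)·427.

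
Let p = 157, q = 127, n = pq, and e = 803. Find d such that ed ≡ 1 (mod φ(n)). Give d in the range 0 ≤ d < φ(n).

563

φ(n) = (p−1)(q−1) = 156·126 = 19656.
Need d with 803·d ≡ 1 (mod 19656). Apply the extended Euclidean algorithm:
19656 = 24*803 + 384
803 = 2*384 + 35
384 = 10*35 + 34
35 = 1*34 + 1
34 = 34*1 + 0
Back-substitute:
1 = 35 − 34
1 = −384 + 11·35
1 = 11·803 − 23·384
1 = −23·19656 + 563·803
So 803·563 ≡ 1 (mod 19656), hence d = 563.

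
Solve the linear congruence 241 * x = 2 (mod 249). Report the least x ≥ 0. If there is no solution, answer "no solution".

First find gcd(241, 249):
249 = 1×241 + 8
241 = 30×8 + 1
8 = 8×1 + 0
gcd = 1, so a unique solution mod 249 exists.
Back-substitute for the Bézout coefficients:
1 = 241 − 30·8
1 = −30·249 + 31·241
So 241·(31) ≡ 1 (mod 249), giving 241⁻¹ ≡ 31.
x ≡ 241⁻¹·2 ≡ 31·2 ≡ 62 (mod 249).

62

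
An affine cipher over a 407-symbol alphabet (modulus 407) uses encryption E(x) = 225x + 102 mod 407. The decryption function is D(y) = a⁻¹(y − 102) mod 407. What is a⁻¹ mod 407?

284

Run Euclid on (407, 225):
407 = 1*225 + 182
225 = 1*182 + 43
182 = 4*43 + 10
43 = 4*10 + 3
10 = 3*3 + 1
3 = 3*1 + 0
The gcd is 1. Working backward:
1 = 10 − 3·3
1 = −3·43 + 13·10
1 = 13·182 − 55·43
1 = −55·225 + 68·182
1 = 68·407 − 123·225
So 225·(-123) ≡ 1 (mod 407), and -123 ≡ 284 (mod 407).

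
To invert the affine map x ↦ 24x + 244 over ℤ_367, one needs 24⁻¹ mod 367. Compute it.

Apply the Euclidean algorithm to 367 and 24:
367 = 15*24 + 7
24 = 3*7 + 3
7 = 2*3 + 1
3 = 3*1 + 0
gcd = 1, so the inverse exists. Back-substitute:
1 = 7 − 2·3
1 = −2·24 + 7·7
1 = 7·367 − 107·24
So 24·(-107) ≡ 1 (mod 367), and -107 ≡ 260 (mod 367).

260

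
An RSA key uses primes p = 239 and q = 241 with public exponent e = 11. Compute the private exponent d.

φ(n) = (p−1)(q−1) = 238·240 = 57120.
Need d with 11·d ≡ 1 (mod 57120). Apply the extended Euclidean algorithm:
57120 = 5192·11 + 8
11 = 1·8 + 3
8 = 2·3 + 2
3 = 1·2 + 1
2 = 2·1 + 0
Back-substitute:
1 = 3 − 2
1 = −8 + 3·3
1 = 3·11 − 4·8
1 = −4·57120 + 20771·11
So 11·20771 ≡ 1 (mod 57120), hence d = 20771.

20771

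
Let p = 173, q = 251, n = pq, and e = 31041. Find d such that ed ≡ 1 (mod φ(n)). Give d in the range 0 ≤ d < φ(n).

17561

φ(n) = (p−1)(q−1) = 172·250 = 43000.
Need d with 31041·d ≡ 1 (mod 43000). Apply the extended Euclidean algorithm:
43000 = 1*31041 + 11959
31041 = 2*11959 + 7123
11959 = 1*7123 + 4836
7123 = 1*4836 + 2287
4836 = 2*2287 + 262
2287 = 8*262 + 191
262 = 1*191 + 71
191 = 2*71 + 49
71 = 1*49 + 22
49 = 2*22 + 5
22 = 4*5 + 2
5 = 2*2 + 1
2 = 2*1 + 0
Back-substitute:
1 = 5 − 2·2
1 = −2·22 + 9·5
1 = 9·49 − 20·22
1 = −20·71 + 29·49
1 = 29·191 − 78·71
1 = −78·262 + 107·191
1 = 107·2287 − 934·262
1 = −934·4836 + 1975·2287
1 = 1975·7123 − 2909·4836
1 = −2909·11959 + 4884·7123
1 = 4884·31041 − 12677·11959
1 = −12677·43000 + 17561·31041
So 31041·17561 ≡ 1 (mod 43000), hence d = 17561.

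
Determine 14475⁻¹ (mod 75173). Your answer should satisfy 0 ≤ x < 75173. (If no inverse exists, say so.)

Run Euclid on (75173, 14475):
75173 = 5·14475 + 2798
14475 = 5·2798 + 485
2798 = 5·485 + 373
485 = 1·373 + 112
373 = 3·112 + 37
112 = 3·37 + 1
37 = 37·1 + 0
Since gcd(14475, 75173) = 1, back-substitute to write 1 as a combination:
1 = 112 − 3·37
1 = −3·373 + 10·112
1 = 10·485 − 13·373
1 = −13·2798 + 75·485
1 = 75·14475 − 388·2798
1 = −388·75173 + 2015·14475
So 14475·2015 ≡ 1 (mod 75173).

2015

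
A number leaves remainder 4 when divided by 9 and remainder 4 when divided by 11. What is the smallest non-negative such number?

Write x = 4 + 9·k. Then 9·k ≡ 4 − 4 ≡ 0 (mod 11).
Need 9⁻¹ mod 11. Extended Euclid on (11, 9):
11 = 1*9 + 2
9 = 4*2 + 1
2 = 2*1 + 0
Back-substitute:
1 = 9 − 4·2
1 = −4·11 + 5·9
9⁻¹ ≡ 5 (mod 11), so k ≡ 5·0 ≡ 0 (mod 11).
x = 4 + 9·0 = 4.

4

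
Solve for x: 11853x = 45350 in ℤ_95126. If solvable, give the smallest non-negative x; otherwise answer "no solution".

First find gcd(11853, 95126):
95126 = 8·11853 + 302
11853 = 39·302 + 75
302 = 4·75 + 2
75 = 37·2 + 1
2 = 2·1 + 0
gcd = 1, so a unique solution mod 95126 exists.
Back-substitute for the Bézout coefficients:
1 = 75 − 37·2
1 = −37·302 + 149·75
1 = 149·11853 − 5848·302
1 = −5848·95126 + 46933·11853
So 11853·(46933) ≡ 1 (mod 95126), giving 11853⁻¹ ≡ 46933.
x ≡ 11853⁻¹·45350 ≡ 46933·45350 ≡ 62426 (mod 95126).

62426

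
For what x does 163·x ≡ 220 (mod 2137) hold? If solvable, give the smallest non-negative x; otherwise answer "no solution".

First find gcd(163, 2137):
2137 = 13*163 + 18
163 = 9*18 + 1
18 = 18*1 + 0
gcd = 1, so a unique solution mod 2137 exists.
Back-substitute for the Bézout coefficients:
1 = 163 − 9·18
1 = −9·2137 + 118·163
So 163·(118) ≡ 1 (mod 2137), giving 163⁻¹ ≡ 118.
x ≡ 163⁻¹·220 ≡ 118·220 ≡ 316 (mod 2137).

316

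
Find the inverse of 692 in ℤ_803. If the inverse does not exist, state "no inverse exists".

340

Run Euclid on (803, 692):
803 = 1·692 + 111
692 = 6·111 + 26
111 = 4·26 + 7
26 = 3·7 + 5
7 = 1·5 + 2
5 = 2·2 + 1
2 = 2·1 + 0
Since gcd(692, 803) = 1, back-substitute to write 1 as a combination:
1 = 5 − 2·2
1 = −2·7 + 3·5
1 = 3·26 − 11·7
1 = −11·111 + 47·26
1 = 47·692 − 293·111
1 = −293·803 + 340·692
So 692·340 ≡ 1 (mod 803).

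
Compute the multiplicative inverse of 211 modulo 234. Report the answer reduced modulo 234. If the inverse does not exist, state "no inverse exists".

61

Apply the Euclidean algorithm to 234 and 211:
234 = 1*211 + 23
211 = 9*23 + 4
23 = 5*4 + 3
4 = 1*3 + 1
3 = 3*1 + 0
The gcd is 1. Working backward:
1 = 4 − 3
1 = −23 + 6·4
1 = 6·211 − 55·23
1 = −55·234 + 61·211
So 211·61 ≡ 1 (mod 234).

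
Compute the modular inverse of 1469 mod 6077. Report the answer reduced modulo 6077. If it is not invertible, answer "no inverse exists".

Run Euclid on (6077, 1469):
6077 = 4×1469 + 201
1469 = 7×201 + 62
201 = 3×62 + 15
62 = 4×15 + 2
15 = 7×2 + 1
2 = 2×1 + 0
Since gcd(1469, 6077) = 1, back-substitute to write 1 as a combination:
1 = 15 − 7·2
1 = −7·62 + 29·15
1 = 29·201 − 94·62
1 = −94·1469 + 687·201
1 = 687·6077 − 2842·1469
So 1469·(-2842) ≡ 1 (mod 6077), and -2842 ≡ 3235 (mod 6077).

3235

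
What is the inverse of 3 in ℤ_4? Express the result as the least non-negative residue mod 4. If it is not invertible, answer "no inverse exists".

gcd(4, 3) by repeated division:
4 = 1×3 + 1
3 = 3×1 + 0
gcd = 1, so the inverse exists. Back-substitute:
1 = 4 − 3
So 3·(-1) ≡ 1 (mod 4), and -1 ≡ 3 (mod 4).

3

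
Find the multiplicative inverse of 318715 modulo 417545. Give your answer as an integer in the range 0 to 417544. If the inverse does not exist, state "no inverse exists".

Euclidean algorithm on 417545, 318715:
417545 = 1·318715 + 98830
318715 = 3·98830 + 22225
98830 = 4·22225 + 9930
22225 = 2·9930 + 2365
9930 = 4·2365 + 470
2365 = 5·470 + 15
470 = 31·15 + 5
15 = 3·5 + 0
gcd(318715, 417545) = 5 ≠ 1, so 318715 has no multiplicative inverse modulo 417545.

no inverse exists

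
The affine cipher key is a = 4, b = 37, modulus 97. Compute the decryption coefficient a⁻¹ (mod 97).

73

Run Euclid on (97, 4):
97 = 24×4 + 1
4 = 4×1 + 0
Since gcd(4, 97) = 1, back-substitute to write 1 as a combination:
1 = 97 − 24·4
So 4·(-24) ≡ 1 (mod 97), and -24 ≡ 73 (mod 97).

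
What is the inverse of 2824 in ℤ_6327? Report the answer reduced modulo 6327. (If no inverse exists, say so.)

Extended Euclidean algorithm:
6327 = 2*2824 + 679
2824 = 4*679 + 108
679 = 6*108 + 31
108 = 3*31 + 15
31 = 2*15 + 1
15 = 15*1 + 0
Since gcd(2824, 6327) = 1, back-substitute to write 1 as a combination:
1 = 31 − 2·15
1 = −2·108 + 7·31
1 = 7·679 − 44·108
1 = −44·2824 + 183·679
1 = 183·6327 − 410·2824
Thus 2824·(-410) ≡ 1 (mod 6327); reducing, -410 mod 6327 = 5917.

5917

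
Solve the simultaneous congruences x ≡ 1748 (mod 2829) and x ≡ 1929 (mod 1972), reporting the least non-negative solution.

1792505

Write x = 1748 + 2829·k. Then 2829·k ≡ 1929 − 1748 ≡ 181 (mod 1972).
Need 2829⁻¹ mod 1972. Extended Euclid on (1972, 857):
1972 = 2×857 + 258
857 = 3×258 + 83
258 = 3×83 + 9
83 = 9×9 + 2
9 = 4×2 + 1
2 = 2×1 + 0
Back-substitute:
1 = 9 − 4·2
1 = −4·83 + 37·9
1 = 37·258 − 115·83
1 = −115·857 + 382·258
1 = 382·1972 − 879·857
2829⁻¹ ≡ 1093 (mod 1972), so k ≡ 1093·181 ≡ 633 (mod 1972).
x = 1748 + 2829·633 = 1792505.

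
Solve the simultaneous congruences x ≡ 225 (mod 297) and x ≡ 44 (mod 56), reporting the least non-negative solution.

Write x = 225 + 297·k. Then 297·k ≡ 44 − 225 ≡ 43 (mod 56).
Need 297⁻¹ mod 56. Extended Euclid on (56, 17):
56 = 3·17 + 5
17 = 3·5 + 2
5 = 2·2 + 1
2 = 2·1 + 0
Back-substitute:
1 = 5 − 2·2
1 = −2·17 + 7·5
1 = 7·56 − 23·17
297⁻¹ ≡ 33 (mod 56), so k ≡ 33·43 ≡ 19 (mod 56).
x = 225 + 297·19 = 5868.

5868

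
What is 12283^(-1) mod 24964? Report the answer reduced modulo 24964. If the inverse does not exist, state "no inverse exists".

Apply the Euclidean algorithm to 24964 and 12283:
24964 = 2*12283 + 398
12283 = 30*398 + 343
398 = 1*343 + 55
343 = 6*55 + 13
55 = 4*13 + 3
13 = 4*3 + 1
3 = 3*1 + 0
The gcd is 1. Working backward:
1 = 13 − 4·3
1 = −4·55 + 17·13
1 = 17·343 − 106·55
1 = −106·398 + 123·343
1 = 123·12283 − 3796·398
1 = −3796·24964 + 7715·12283
So 12283·7715 ≡ 1 (mod 24964).

7715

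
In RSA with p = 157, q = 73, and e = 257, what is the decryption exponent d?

φ(n) = (p−1)(q−1) = 156·72 = 11232.
Need d with 257·d ≡ 1 (mod 11232). Apply the extended Euclidean algorithm:
11232 = 43·257 + 181
257 = 1·181 + 76
181 = 2·76 + 29
76 = 2·29 + 18
29 = 1·18 + 11
18 = 1·11 + 7
11 = 1·7 + 4
7 = 1·4 + 3
4 = 1·3 + 1
3 = 3·1 + 0
Back-substitute:
1 = 4 − 3
1 = −7 + 2·4
1 = 2·11 − 3·7
1 = −3·18 + 5·11
1 = 5·29 − 8·18
1 = −8·76 + 21·29
1 = 21·181 − 50·76
1 = −50·257 + 71·181
1 = 71·11232 − 3103·257
So 257·(-3103) ≡ 1 (mod 11232), hence d ≡ -3103 ≡ 8129 (mod 11232).

8129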